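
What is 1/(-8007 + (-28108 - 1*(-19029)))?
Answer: -1/17086 ≈ -5.8527e-5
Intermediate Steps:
1/(-8007 + (-28108 - 1*(-19029))) = 1/(-8007 + (-28108 + 19029)) = 1/(-8007 - 9079) = 1/(-17086) = -1/17086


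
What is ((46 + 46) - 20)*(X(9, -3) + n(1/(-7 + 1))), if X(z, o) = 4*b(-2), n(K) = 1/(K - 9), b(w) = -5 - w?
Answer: -47952/55 ≈ -871.85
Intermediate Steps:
n(K) = 1/(-9 + K)
X(z, o) = -12 (X(z, o) = 4*(-5 - 1*(-2)) = 4*(-5 + 2) = 4*(-3) = -12)
((46 + 46) - 20)*(X(9, -3) + n(1/(-7 + 1))) = ((46 + 46) - 20)*(-12 + 1/(-9 + 1/(-7 + 1))) = (92 - 20)*(-12 + 1/(-9 + 1/(-6))) = 72*(-12 + 1/(-9 - ⅙)) = 72*(-12 + 1/(-55/6)) = 72*(-12 - 6/55) = 72*(-666/55) = -47952/55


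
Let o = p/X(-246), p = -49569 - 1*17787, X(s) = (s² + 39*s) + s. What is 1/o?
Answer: -4223/5613 ≈ -0.75236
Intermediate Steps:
X(s) = s² + 40*s
p = -67356 (p = -49569 - 17787 = -67356)
o = -5613/4223 (o = -67356*(-1/(246*(40 - 246))) = -67356/((-246*(-206))) = -67356/50676 = -67356*1/50676 = -5613/4223 ≈ -1.3291)
1/o = 1/(-5613/4223) = -4223/5613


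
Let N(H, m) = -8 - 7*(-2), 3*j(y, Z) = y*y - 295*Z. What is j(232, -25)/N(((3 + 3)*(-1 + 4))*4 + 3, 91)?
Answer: 61199/18 ≈ 3399.9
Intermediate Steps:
j(y, Z) = -295*Z/3 + y²/3 (j(y, Z) = (y*y - 295*Z)/3 = (y² - 295*Z)/3 = -295*Z/3 + y²/3)
N(H, m) = 6 (N(H, m) = -8 + 14 = 6)
j(232, -25)/N(((3 + 3)*(-1 + 4))*4 + 3, 91) = (-295/3*(-25) + (⅓)*232²)/6 = (7375/3 + (⅓)*53824)*(⅙) = (7375/3 + 53824/3)*(⅙) = (61199/3)*(⅙) = 61199/18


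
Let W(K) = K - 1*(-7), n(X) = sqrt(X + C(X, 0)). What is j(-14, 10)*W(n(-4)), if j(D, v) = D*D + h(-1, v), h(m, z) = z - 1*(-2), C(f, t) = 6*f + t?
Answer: 1456 + 416*I*sqrt(7) ≈ 1456.0 + 1100.6*I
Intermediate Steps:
C(f, t) = t + 6*f
h(m, z) = 2 + z (h(m, z) = z + 2 = 2 + z)
n(X) = sqrt(7)*sqrt(X) (n(X) = sqrt(X + (0 + 6*X)) = sqrt(X + 6*X) = sqrt(7*X) = sqrt(7)*sqrt(X))
W(K) = 7 + K (W(K) = K + 7 = 7 + K)
j(D, v) = 2 + v + D**2 (j(D, v) = D*D + (2 + v) = D**2 + (2 + v) = 2 + v + D**2)
j(-14, 10)*W(n(-4)) = (2 + 10 + (-14)**2)*(7 + sqrt(7)*sqrt(-4)) = (2 + 10 + 196)*(7 + sqrt(7)*(2*I)) = 208*(7 + 2*I*sqrt(7)) = 1456 + 416*I*sqrt(7)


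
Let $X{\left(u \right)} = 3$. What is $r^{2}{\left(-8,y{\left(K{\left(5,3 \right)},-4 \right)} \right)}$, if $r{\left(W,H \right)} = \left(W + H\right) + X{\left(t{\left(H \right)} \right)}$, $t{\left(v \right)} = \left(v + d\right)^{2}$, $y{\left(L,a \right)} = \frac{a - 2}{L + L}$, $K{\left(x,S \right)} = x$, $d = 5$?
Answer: $\frac{784}{25} \approx 31.36$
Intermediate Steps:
$y{\left(L,a \right)} = \frac{-2 + a}{2 L}$
$t{\left(v \right)} = \left(5 + v\right)^{2}$ ($t{\left(v \right)} = \left(v + 5\right)^{2} = \left(5 + v\right)^{2}$)
$r{\left(W,H \right)} = 3 + H + W$ ($r{\left(W,H \right)} = \left(W + H\right) + 3 = \left(H + W\right) + 3 = 3 + H + W$)
$r^{2}{\left(-8,y{\left(K{\left(5,3 \right)},-4 \right)} \right)} = \left(3 + \frac{-2 - 4}{2 \cdot 5} - 8\right)^{2} = \left(3 + \frac{1}{2} \cdot \frac{1}{5} \left(-6\right) - 8\right)^{2} = \left(3 - \frac{3}{5} - 8\right)^{2} = \left(- \frac{28}{5}\right)^{2} = \frac{784}{25}$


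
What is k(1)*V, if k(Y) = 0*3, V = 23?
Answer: 0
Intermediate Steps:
k(Y) = 0
k(1)*V = 0*23 = 0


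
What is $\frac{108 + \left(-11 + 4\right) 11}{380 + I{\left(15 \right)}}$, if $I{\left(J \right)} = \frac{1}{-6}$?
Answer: $\frac{186}{2279} \approx 0.081615$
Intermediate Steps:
$I{\left(J \right)} = - \frac{1}{6}$
$\frac{108 + \left(-11 + 4\right) 11}{380 + I{\left(15 \right)}} = \frac{108 + \left(-11 + 4\right) 11}{380 - \frac{1}{6}} = \frac{108 - 77}{\frac{2279}{6}} = \left(108 - 77\right) \frac{6}{2279} = 31 \cdot \frac{6}{2279} = \frac{186}{2279}$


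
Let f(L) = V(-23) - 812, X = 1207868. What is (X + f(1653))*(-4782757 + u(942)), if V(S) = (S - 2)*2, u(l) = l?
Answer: -5771679395890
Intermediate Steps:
V(S) = -4 + 2*S (V(S) = (-2 + S)*2 = -4 + 2*S)
f(L) = -862 (f(L) = (-4 + 2*(-23)) - 812 = (-4 - 46) - 812 = -50 - 812 = -862)
(X + f(1653))*(-4782757 + u(942)) = (1207868 - 862)*(-4782757 + 942) = 1207006*(-4781815) = -5771679395890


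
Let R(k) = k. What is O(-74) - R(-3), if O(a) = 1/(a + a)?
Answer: 443/148 ≈ 2.9932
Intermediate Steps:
O(a) = 1/(2*a)
O(-74) - R(-3) = (½)/(-74) - 1*(-3) = (½)*(-1/74) + 3 = -1/148 + 3 = 443/148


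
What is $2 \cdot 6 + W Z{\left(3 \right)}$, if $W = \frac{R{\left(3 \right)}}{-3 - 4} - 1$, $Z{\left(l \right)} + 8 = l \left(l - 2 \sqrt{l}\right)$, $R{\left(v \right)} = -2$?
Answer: $\frac{79}{7} + \frac{30 \sqrt{3}}{7} \approx 18.709$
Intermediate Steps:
$Z{\left(l \right)} = -8 + l \left(l - 2 \sqrt{l}\right)$
$W = - \frac{5}{7}$ ($W = \frac{1}{-3 - 4} \left(-2\right) - 1 = \frac{1}{-7} \left(-2\right) - 1 = \left(- \frac{1}{7}\right) \left(-2\right) - 1 = \frac{2}{7} - 1 = - \frac{5}{7} \approx -0.71429$)
$2 \cdot 6 + W Z{\left(3 \right)} = 2 \cdot 6 - \frac{5 \left(-8 + 3^{2} - 2 \cdot 3^{\frac{3}{2}}\right)}{7} = 12 - \frac{5 \left(-8 + 9 - 2 \cdot 3 \sqrt{3}\right)}{7} = 12 - \frac{5 \left(-8 + 9 - 6 \sqrt{3}\right)}{7} = 12 - \frac{5 \left(1 - 6 \sqrt{3}\right)}{7} = 12 - \left(\frac{5}{7} - \frac{30 \sqrt{3}}{7}\right) = \frac{79}{7} + \frac{30 \sqrt{3}}{7}$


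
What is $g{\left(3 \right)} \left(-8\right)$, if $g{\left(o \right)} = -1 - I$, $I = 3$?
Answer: $32$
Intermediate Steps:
$g{\left(o \right)} = -4$ ($g{\left(o \right)} = -1 - 3 = -4$)
$g{\left(3 \right)} \left(-8\right) = \left(-4\right) \left(-8\right) = 32$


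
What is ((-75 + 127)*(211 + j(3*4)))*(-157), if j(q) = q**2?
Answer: -2898220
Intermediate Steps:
((-75 + 127)*(211 + j(3*4)))*(-157) = ((-75 + 127)*(211 + (3*4)**2))*(-157) = (52*(211 + 12**2))*(-157) = (52*(211 + 144))*(-157) = (52*355)*(-157) = 18460*(-157) = -2898220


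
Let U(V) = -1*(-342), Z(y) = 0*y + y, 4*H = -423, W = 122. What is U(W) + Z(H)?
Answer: 945/4 ≈ 236.25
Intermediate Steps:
H = -423/4 (H = (1/4)*(-423) = -423/4 ≈ -105.75)
Z(y) = y (Z(y) = 0 + y = y)
U(V) = 342
U(W) + Z(H) = 342 - 423/4 = 945/4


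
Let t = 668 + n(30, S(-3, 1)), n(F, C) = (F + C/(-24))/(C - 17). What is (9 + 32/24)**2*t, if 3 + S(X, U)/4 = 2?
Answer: 80711507/1134 ≈ 71174.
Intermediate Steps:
S(X, U) = -4 (S(X, U) = -12 + 4*2 = -12 + 8 = -4)
n(F, C) = (F - C/24)/(-17 + C) (n(F, C) = (F + C*(-1/24))/(-17 + C) = (F - C/24)/(-17 + C))
t = 83987/126 (t = 668 + (30 - 1/24*(-4))/(-17 - 4) = 668 + (30 + 1/6)/(-21) = 668 - 1/21*181/6 = 668 - 181/126 = 83987/126 ≈ 666.56)
(9 + 32/24)**2*t = (9 + 32/24)**2*(83987/126) = (9 + 32*(1/24))**2*(83987/126) = (9 + 4/3)**2*(83987/126) = (31/3)**2*(83987/126) = (961/9)*(83987/126) = 80711507/1134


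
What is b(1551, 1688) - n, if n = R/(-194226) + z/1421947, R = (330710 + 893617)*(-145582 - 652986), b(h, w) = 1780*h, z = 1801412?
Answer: -104630024924797324/46029846337 ≈ -2.2731e+6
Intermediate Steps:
R = -977708363736 (R = 1224327*(-798568) = -977708363736)
n = 231708304095060184/46029846337 (n = -977708363736/(-194226) + 1801412/1421947 = -977708363736*(-1/194226) + 1801412*(1/1421947) = 162951393956/32371 + 1801412/1421947 = 231708304095060184/46029846337 ≈ 5.0339e+6)
b(1551, 1688) - n = 1780*1551 - 1*231708304095060184/46029846337 = 2760780 - 231708304095060184/46029846337 = -104630024924797324/46029846337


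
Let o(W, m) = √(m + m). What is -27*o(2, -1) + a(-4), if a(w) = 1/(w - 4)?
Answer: -⅛ - 27*I*√2 ≈ -0.125 - 38.184*I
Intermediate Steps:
o(W, m) = √2*√m (o(W, m) = √(2*m) = √2*√m)
a(w) = 1/(-4 + w)
-27*o(2, -1) + a(-4) = -27*√2*√(-1) + 1/(-4 - 4) = -27*√2*I + 1/(-8) = -27*I*√2 - ⅛ = -⅛ - 27*I*√2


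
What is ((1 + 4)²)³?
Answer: 15625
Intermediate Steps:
((1 + 4)²)³ = (5²)³ = 25³ = 15625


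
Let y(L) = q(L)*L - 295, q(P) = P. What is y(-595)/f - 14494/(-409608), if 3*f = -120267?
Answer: -24051597979/2736795852 ≈ -8.7882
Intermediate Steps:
f = -40089 (f = (⅓)*(-120267) = -40089)
y(L) = -295 + L² (y(L) = L*L - 295 = L² - 295 = -295 + L²)
y(-595)/f - 14494/(-409608) = (-295 + (-595)²)/(-40089) - 14494/(-409608) = (-295 + 354025)*(-1/40089) - 14494*(-1/409608) = 353730*(-1/40089) + 7247/204804 = -117910/13363 + 7247/204804 = -24051597979/2736795852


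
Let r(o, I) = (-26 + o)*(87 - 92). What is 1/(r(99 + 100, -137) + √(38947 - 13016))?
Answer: -865/722294 - √25931/722294 ≈ -0.0014205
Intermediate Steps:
r(o, I) = 130 - 5*o (r(o, I) = (-26 + o)*(-5) = 130 - 5*o)
1/(r(99 + 100, -137) + √(38947 - 13016)) = 1/((130 - 5*(99 + 100)) + √(38947 - 13016)) = 1/((130 - 5*199) + √25931) = 1/((130 - 995) + √25931) = 1/(-865 + √25931)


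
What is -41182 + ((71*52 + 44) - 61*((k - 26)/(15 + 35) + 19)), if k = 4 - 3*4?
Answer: -964088/25 ≈ -38564.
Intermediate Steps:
k = -8 (k = 4 - 12 = -8)
-41182 + ((71*52 + 44) - 61*((k - 26)/(15 + 35) + 19)) = -41182 + ((71*52 + 44) - 61*((-8 - 26)/(15 + 35) + 19)) = -41182 + ((3692 + 44) - 61*(-34/50 + 19)) = -41182 + (3736 - 61*(-34*1/50 + 19)) = -41182 + (3736 - 61*(-17/25 + 19)) = -41182 + (3736 - 61*458/25) = -41182 + (3736 - 27938/25) = -41182 + 65462/25 = -964088/25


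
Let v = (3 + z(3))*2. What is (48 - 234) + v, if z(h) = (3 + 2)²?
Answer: -130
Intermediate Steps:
z(h) = 25 (z(h) = 5² = 25)
v = 56 (v = (3 + 25)*2 = 28*2 = 56)
(48 - 234) + v = (48 - 234) + 56 = -186 + 56 = -130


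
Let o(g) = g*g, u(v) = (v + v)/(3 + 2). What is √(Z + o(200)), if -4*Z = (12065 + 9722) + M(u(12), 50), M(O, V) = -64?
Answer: √138277/2 ≈ 185.93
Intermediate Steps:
u(v) = 2*v/5 (u(v) = (2*v)/5 = (2*v)*(⅕) = 2*v/5)
Z = -21723/4 (Z = -((12065 + 9722) - 64)/4 = -(21787 - 64)/4 = -¼*21723 = -21723/4 ≈ -5430.8)
o(g) = g²
√(Z + o(200)) = √(-21723/4 + 200²) = √(-21723/4 + 40000) = √(138277/4) = √138277/2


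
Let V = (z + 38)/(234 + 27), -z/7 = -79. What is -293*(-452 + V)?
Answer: 11464211/87 ≈ 1.3177e+5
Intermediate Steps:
z = 553 (z = -7*(-79) = 553)
V = 197/87 (V = (553 + 38)/(234 + 27) = 591/261 = 591*(1/261) = 197/87 ≈ 2.2644)
-293*(-452 + V) = -293*(-452 + 197/87) = -293*(-39127/87) = 11464211/87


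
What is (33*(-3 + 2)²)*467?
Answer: 15411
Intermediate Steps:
(33*(-3 + 2)²)*467 = (33*(-1)²)*467 = (33*1)*467 = 33*467 = 15411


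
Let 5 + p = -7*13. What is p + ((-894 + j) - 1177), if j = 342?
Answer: -1825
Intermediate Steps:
p = -96 (p = -5 - 7*13 = -5 - 91 = -96)
p + ((-894 + j) - 1177) = -96 + ((-894 + 342) - 1177) = -96 + (-552 - 1177) = -96 - 1729 = -1825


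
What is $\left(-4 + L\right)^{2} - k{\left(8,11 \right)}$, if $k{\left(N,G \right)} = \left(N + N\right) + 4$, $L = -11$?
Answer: $205$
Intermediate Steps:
$k{\left(N,G \right)} = 4 + 2 N$ ($k{\left(N,G \right)} = 2 N + 4 = 4 + 2 N$)
$\left(-4 + L\right)^{2} - k{\left(8,11 \right)} = \left(-4 - 11\right)^{2} - \left(4 + 2 \cdot 8\right) = \left(-15\right)^{2} - \left(4 + 16\right) = 225 - 20 = 205$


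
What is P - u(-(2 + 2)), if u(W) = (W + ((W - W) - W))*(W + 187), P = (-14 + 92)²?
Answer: 6084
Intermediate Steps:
P = 6084 (P = 78² = 6084)
u(W) = 0 (u(W) = (W + (0 - W))*(187 + W) = (W - W)*(187 + W) = 0*(187 + W) = 0)
P - u(-(2 + 2)) = 6084 - 1*0 = 6084 + 0 = 6084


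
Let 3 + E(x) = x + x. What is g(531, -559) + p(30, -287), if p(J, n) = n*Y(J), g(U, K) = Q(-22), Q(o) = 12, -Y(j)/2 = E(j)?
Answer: 32730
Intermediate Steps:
E(x) = -3 + 2*x (E(x) = -3 + (x + x) = -3 + 2*x)
Y(j) = 6 - 4*j (Y(j) = -2*(-3 + 2*j) = 6 - 4*j)
g(U, K) = 12
p(J, n) = n*(6 - 4*J)
g(531, -559) + p(30, -287) = 12 + 2*(-287)*(3 - 2*30) = 12 + 2*(-287)*(3 - 60) = 12 + 2*(-287)*(-57) = 12 + 32718 = 32730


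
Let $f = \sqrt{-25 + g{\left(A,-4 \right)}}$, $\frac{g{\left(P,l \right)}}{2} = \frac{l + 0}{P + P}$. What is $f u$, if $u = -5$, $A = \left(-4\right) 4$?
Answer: $- \frac{15 i \sqrt{11}}{2} \approx - 24.875 i$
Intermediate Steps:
$A = -16$
$g{\left(P,l \right)} = \frac{l}{P}$ ($g{\left(P,l \right)} = 2 \frac{l + 0}{P + P} = 2 \frac{l}{2 P} = \frac{l}{P}$)
$f = \frac{3 i \sqrt{11}}{2}$ ($f = \sqrt{-25 - \frac{4}{-16}} = \sqrt{-25 - - \frac{1}{4}} = \sqrt{-25 + \frac{1}{4}} = \sqrt{- \frac{99}{4}} = \frac{3 i \sqrt{11}}{2} \approx 4.9749 i$)
$f u = \frac{3 i \sqrt{11}}{2} \left(-5\right) = - \frac{15 i \sqrt{11}}{2}$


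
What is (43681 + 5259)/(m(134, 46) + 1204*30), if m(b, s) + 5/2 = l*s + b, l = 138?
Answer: 97880/85199 ≈ 1.1488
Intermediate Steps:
m(b, s) = -5/2 + b + 138*s (m(b, s) = -5/2 + (138*s + b) = -5/2 + (b + 138*s) = -5/2 + b + 138*s)
(43681 + 5259)/(m(134, 46) + 1204*30) = (43681 + 5259)/((-5/2 + 134 + 138*46) + 1204*30) = 48940/((-5/2 + 134 + 6348) + 36120) = 48940/(12959/2 + 36120) = 48940/(85199/2) = 48940*(2/85199) = 97880/85199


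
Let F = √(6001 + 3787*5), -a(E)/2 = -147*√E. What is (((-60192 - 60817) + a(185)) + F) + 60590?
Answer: -60419 + 2*√6234 + 294*√185 ≈ -56262.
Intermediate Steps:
a(E) = 294*√E (a(E) = -(-294)*√E = 294*√E)
F = 2*√6234 (F = √(6001 + 18935) = √24936 = 2*√6234 ≈ 157.91)
(((-60192 - 60817) + a(185)) + F) + 60590 = (((-60192 - 60817) + 294*√185) + 2*√6234) + 60590 = ((-121009 + 294*√185) + 2*√6234) + 60590 = (-121009 + 2*√6234 + 294*√185) + 60590 = -60419 + 2*√6234 + 294*√185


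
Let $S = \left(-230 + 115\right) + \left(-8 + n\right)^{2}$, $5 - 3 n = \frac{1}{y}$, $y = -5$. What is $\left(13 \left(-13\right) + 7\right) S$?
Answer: $\frac{306702}{25} \approx 12268.0$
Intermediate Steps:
$n = \frac{26}{15}$ ($n = \frac{5}{3} - \frac{1}{3 \left(-5\right)} = \frac{5}{3} - - \frac{1}{15} = \frac{5}{3} + \frac{1}{15} = \frac{26}{15} \approx 1.7333$)
$S = - \frac{17039}{225}$ ($S = \left(-230 + 115\right) + \left(-8 + \frac{26}{15}\right)^{2} = -115 + \left(- \frac{94}{15}\right)^{2} = -115 + \frac{8836}{225} = - \frac{17039}{225} \approx -75.729$)
$\left(13 \left(-13\right) + 7\right) S = \left(13 \left(-13\right) + 7\right) \left(- \frac{17039}{225}\right) = \left(-169 + 7\right) \left(- \frac{17039}{225}\right) = \left(-162\right) \left(- \frac{17039}{225}\right) = \frac{306702}{25}$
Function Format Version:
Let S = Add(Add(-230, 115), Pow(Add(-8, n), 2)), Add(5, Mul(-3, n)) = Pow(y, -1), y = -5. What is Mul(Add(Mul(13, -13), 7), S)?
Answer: Rational(306702, 25) ≈ 12268.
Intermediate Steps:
n = Rational(26, 15) (n = Add(Rational(5, 3), Mul(Rational(-1, 3), Pow(-5, -1))) = Add(Rational(5, 3), Mul(Rational(-1, 3), Rational(-1, 5))) = Add(Rational(5, 3), Rational(1, 15)) = Rational(26, 15) ≈ 1.7333)
S = Rational(-17039, 225) (S = Add(Add(-230, 115), Pow(Add(-8, Rational(26, 15)), 2)) = Add(-115, Pow(Rational(-94, 15), 2)) = Add(-115, Rational(8836, 225)) = Rational(-17039, 225) ≈ -75.729)
Mul(Add(Mul(13, -13), 7), S) = Mul(Add(Mul(13, -13), 7), Rational(-17039, 225)) = Mul(Add(-169, 7), Rational(-17039, 225)) = Mul(-162, Rational(-17039, 225)) = Rational(306702, 25)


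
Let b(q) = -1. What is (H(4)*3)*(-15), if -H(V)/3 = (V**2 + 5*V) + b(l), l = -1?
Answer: 4725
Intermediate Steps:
H(V) = 3 - 15*V - 3*V**2 (H(V) = -3*((V**2 + 5*V) - 1) = -3*(-1 + V**2 + 5*V) = 3 - 15*V - 3*V**2)
(H(4)*3)*(-15) = ((3 - 15*4 - 3*4**2)*3)*(-15) = ((3 - 60 - 3*16)*3)*(-15) = ((3 - 60 - 48)*3)*(-15) = -105*3*(-15) = -315*(-15) = 4725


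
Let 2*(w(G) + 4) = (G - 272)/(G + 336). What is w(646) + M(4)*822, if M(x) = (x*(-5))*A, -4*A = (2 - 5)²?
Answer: 36320439/982 ≈ 36986.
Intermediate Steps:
A = -9/4 (A = -(2 - 5)²/4 = -¼*(-3)² = -¼*9 = -9/4 ≈ -2.2500)
M(x) = 45*x/4 (M(x) = (x*(-5))*(-9/4) = -5*x*(-9/4) = 45*x/4)
w(G) = -4 + (-272 + G)/(2*(336 + G)) (w(G) = -4 + ((G - 272)/(G + 336))/2 = -4 + ((-272 + G)/(336 + G))/2 = -4 + (-272 + G)/(2*(336 + G)))
w(646) + M(4)*822 = (-2960 - 7*646)/(2*(336 + 646)) + ((45/4)*4)*822 = (½)*(-2960 - 4522)/982 + 45*822 = (½)*(1/982)*(-7482) + 36990 = -3741/982 + 36990 = 36320439/982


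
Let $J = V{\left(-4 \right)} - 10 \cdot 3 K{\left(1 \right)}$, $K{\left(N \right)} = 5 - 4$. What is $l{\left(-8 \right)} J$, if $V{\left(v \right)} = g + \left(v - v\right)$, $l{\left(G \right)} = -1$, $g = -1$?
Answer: $31$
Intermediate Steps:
$K{\left(N \right)} = 1$
$V{\left(v \right)} = -1$ ($V{\left(v \right)} = -1 + \left(v - v\right) = -1 + 0 = -1$)
$J = -31$ ($J = -1 - 10 \cdot 3 \cdot 1 = -1 - 30 = -31$)
$l{\left(-8 \right)} J = \left(-1\right) \left(-31\right) = 31$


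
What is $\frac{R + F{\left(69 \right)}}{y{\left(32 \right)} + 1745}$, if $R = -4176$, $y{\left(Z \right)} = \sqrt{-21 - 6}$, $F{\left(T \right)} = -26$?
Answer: $- \frac{3666245}{1522526} + \frac{6303 i \sqrt{3}}{1522526} \approx -2.408 + 0.0071704 i$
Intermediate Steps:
$y{\left(Z \right)} = 3 i \sqrt{3}$ ($y{\left(Z \right)} = \sqrt{-27} = 3 i \sqrt{3}$)
$\frac{R + F{\left(69 \right)}}{y{\left(32 \right)} + 1745} = \frac{-4176 - 26}{3 i \sqrt{3} + 1745} = - \frac{4202}{1745 + 3 i \sqrt{3}}$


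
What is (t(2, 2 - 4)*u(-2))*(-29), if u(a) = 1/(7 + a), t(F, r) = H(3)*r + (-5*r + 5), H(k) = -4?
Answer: -667/5 ≈ -133.40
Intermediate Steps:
t(F, r) = 5 - 9*r (t(F, r) = -4*r + (-5*r + 5) = -4*r + (5 - 5*r) = 5 - 9*r)
(t(2, 2 - 4)*u(-2))*(-29) = ((5 - 9*(2 - 4))/(7 - 2))*(-29) = ((5 - 9*(-2))/5)*(-29) = ((5 + 18)*(⅕))*(-29) = (23*(⅕))*(-29) = (23/5)*(-29) = -667/5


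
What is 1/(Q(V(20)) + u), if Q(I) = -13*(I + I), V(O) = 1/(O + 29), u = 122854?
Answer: 49/6019820 ≈ 8.1398e-6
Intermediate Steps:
V(O) = 1/(29 + O)
Q(I) = -26*I
1/(Q(V(20)) + u) = 1/(-26/(29 + 20) + 122854) = 1/(-26/49 + 122854) = 1/(6019820/49) = 49/6019820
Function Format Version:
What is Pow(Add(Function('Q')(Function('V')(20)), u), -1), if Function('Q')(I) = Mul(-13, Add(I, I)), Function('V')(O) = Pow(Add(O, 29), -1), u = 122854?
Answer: Rational(49, 6019820) ≈ 8.1398e-6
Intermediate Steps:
Function('V')(O) = Pow(Add(29, O), -1)
Function('Q')(I) = Mul(-26, I) (Function('Q')(I) = Mul(-13, Mul(2, I)) = Mul(-26, I))
Pow(Add(Function('Q')(Function('V')(20)), u), -1) = Pow(Add(Mul(-26, Pow(Add(29, 20), -1)), 122854), -1) = Pow(Add(Mul(-26, Pow(49, -1)), 122854), -1) = Pow(Add(Mul(-26, Rational(1, 49)), 122854), -1) = Pow(Add(Rational(-26, 49), 122854), -1) = Pow(Rational(6019820, 49), -1) = Rational(49, 6019820)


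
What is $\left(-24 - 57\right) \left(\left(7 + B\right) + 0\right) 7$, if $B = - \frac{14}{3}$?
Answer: $-1323$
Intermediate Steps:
$B = - \frac{14}{3}$ ($B = \left(-14\right) \frac{1}{3} = - \frac{14}{3} \approx -4.6667$)
$\left(-24 - 57\right) \left(\left(7 + B\right) + 0\right) 7 = \left(-24 - 57\right) \left(\left(7 - \frac{14}{3}\right) + 0\right) 7 = - 81 \left(\frac{7}{3} + 0\right) 7 = \left(-81\right) \frac{7}{3} \cdot 7 = \left(-189\right) 7 = -1323$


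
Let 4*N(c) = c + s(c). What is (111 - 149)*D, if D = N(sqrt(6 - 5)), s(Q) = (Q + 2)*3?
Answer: -95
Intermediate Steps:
s(Q) = 6 + 3*Q (s(Q) = (2 + Q)*3 = 6 + 3*Q)
N(c) = 3/2 + c (N(c) = (c + (6 + 3*c))/4 = (6 + 4*c)/4 = 3/2 + c)
D = 5/2 (D = 3/2 + sqrt(6 - 5) = 3/2 + sqrt(1) = 3/2 + 1 = 5/2 ≈ 2.5000)
(111 - 149)*D = (111 - 149)*(5/2) = -38*5/2 = -95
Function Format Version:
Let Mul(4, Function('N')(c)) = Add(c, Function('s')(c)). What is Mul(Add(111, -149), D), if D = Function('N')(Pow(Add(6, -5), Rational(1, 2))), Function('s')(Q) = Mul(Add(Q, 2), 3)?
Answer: -95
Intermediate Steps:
Function('s')(Q) = Add(6, Mul(3, Q)) (Function('s')(Q) = Mul(Add(2, Q), 3) = Add(6, Mul(3, Q)))
Function('N')(c) = Add(Rational(3, 2), c) (Function('N')(c) = Mul(Rational(1, 4), Add(c, Add(6, Mul(3, c)))) = Mul(Rational(1, 4), Add(6, Mul(4, c))) = Add(Rational(3, 2), c))
D = Rational(5, 2) (D = Add(Rational(3, 2), Pow(Add(6, -5), Rational(1, 2))) = Add(Rational(3, 2), Pow(1, Rational(1, 2))) = Add(Rational(3, 2), 1) = Rational(5, 2) ≈ 2.5000)
Mul(Add(111, -149), D) = Mul(Add(111, -149), Rational(5, 2)) = Mul(-38, Rational(5, 2)) = -95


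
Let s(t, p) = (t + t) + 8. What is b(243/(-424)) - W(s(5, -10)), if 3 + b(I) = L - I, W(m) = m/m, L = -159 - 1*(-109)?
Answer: -22653/424 ≈ -53.427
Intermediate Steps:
L = -50 (L = -159 + 109 = -50)
s(t, p) = 8 + 2*t (s(t, p) = 2*t + 8 = 8 + 2*t)
W(m) = 1
b(I) = -53 - I (b(I) = -3 + (-50 - I) = -53 - I)
b(243/(-424)) - W(s(5, -10)) = (-53 - 243/(-424)) - 1*1 = (-53 - 243*(-1)/424) - 1 = (-53 - 1*(-243/424)) - 1 = (-53 + 243/424) - 1 = -22229/424 - 1 = -22653/424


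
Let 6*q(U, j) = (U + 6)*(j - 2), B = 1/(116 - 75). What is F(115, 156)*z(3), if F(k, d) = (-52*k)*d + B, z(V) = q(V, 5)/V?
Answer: -114744237/82 ≈ -1.3993e+6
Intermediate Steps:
B = 1/41 ≈ 0.024390
q(U, j) = (-2 + j)*(6 + U)/6 (q(U, j) = ((U + 6)*(j - 2))/6 = ((6 + U)*(-2 + j))/6 = ((-2 + j)*(6 + U))/6 = (-2 + j)*(6 + U)/6)
z(V) = (3 + V/2)/V (z(V) = (-2 + 5 - V/3 + (⅙)*V*5)/V = (-2 + 5 - V/3 + 5*V/6)/V = (3 + V/2)/V)
F(k, d) = 1/41 - 52*d*k (F(k, d) = (-52*k)*d + 1/41 = -52*d*k + 1/41 = 1/41 - 52*d*k)
F(115, 156)*z(3) = (1/41 - 52*156*115)*((½)*(6 + 3)/3) = (1/41 - 932880)*((½)*(⅓)*9) = -38248079/41*3/2 = -114744237/82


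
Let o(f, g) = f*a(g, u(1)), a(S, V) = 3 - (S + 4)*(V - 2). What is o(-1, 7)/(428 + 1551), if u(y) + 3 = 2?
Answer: -36/1979 ≈ -0.018191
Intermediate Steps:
u(y) = -1 (u(y) = -3 + 2 = -1)
a(S, V) = 3 - (-2 + V)*(4 + S) (a(S, V) = 3 - (4 + S)*(-2 + V) = 3 - (-2 + V)*(4 + S))
o(f, g) = f*(15 + 3*g) (o(f, g) = f*(11 - 4*(-1) + 2*g - 1*g*(-1)) = f*(11 + 4 + 2*g + g) = f*(15 + 3*g))
o(-1, 7)/(428 + 1551) = (3*(-1)*(5 + 7))/(428 + 1551) = (3*(-1)*12)/1979 = -36*1/1979 = -36/1979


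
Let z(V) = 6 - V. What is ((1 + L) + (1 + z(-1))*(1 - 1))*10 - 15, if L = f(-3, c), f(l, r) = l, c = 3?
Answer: -35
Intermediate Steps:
L = -3
((1 + L) + (1 + z(-1))*(1 - 1))*10 - 15 = ((1 - 3) + (1 + (6 - 1*(-1)))*(1 - 1))*10 - 15 = (-2 + (1 + (6 + 1))*0)*10 - 15 = (-2 + (1 + 7)*0)*10 - 15 = (-2 + 8*0)*10 - 15 = (-2 + 0)*10 - 15 = -2*10 - 15 = -20 - 15 = -35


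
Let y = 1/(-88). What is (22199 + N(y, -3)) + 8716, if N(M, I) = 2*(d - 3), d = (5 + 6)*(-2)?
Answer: 30865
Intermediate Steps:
y = -1/88 ≈ -0.011364
d = -22 (d = 11*(-2) = -22)
N(M, I) = -50 (N(M, I) = 2*(-22 - 3) = 2*(-25) = -50)
(22199 + N(y, -3)) + 8716 = (22199 - 50) + 8716 = 22149 + 8716 = 30865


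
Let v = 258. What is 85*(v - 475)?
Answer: -18445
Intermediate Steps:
85*(v - 475) = 85*(258 - 475) = 85*(-217) = -18445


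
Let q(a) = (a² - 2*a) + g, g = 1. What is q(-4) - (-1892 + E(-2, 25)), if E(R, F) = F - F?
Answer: 1917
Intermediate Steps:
E(R, F) = 0
q(a) = 1 + a² - 2*a (q(a) = (a² - 2*a) + 1 = 1 + a² - 2*a)
q(-4) - (-1892 + E(-2, 25)) = (1 + (-4)² - 2*(-4)) - (-1892 + 0) = (1 + 16 + 8) - 1*(-1892) = 25 + 1892 = 1917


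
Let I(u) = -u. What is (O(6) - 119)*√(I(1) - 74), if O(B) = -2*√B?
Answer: I*√3*(-595 - 10*√6) ≈ -1073.0*I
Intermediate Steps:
(O(6) - 119)*√(I(1) - 74) = (-2*√6 - 119)*√(-1*1 - 74) = (-119 - 2*√6)*√(-1 - 74) = (-119 - 2*√6)*√(-75) = (-119 - 2*√6)*(5*I*√3) = 5*I*√3*(-119 - 2*√6)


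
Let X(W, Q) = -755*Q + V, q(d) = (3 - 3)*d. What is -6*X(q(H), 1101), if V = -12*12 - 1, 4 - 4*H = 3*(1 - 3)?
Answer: 4988400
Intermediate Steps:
H = 5/2 (H = 1 - 3*(1 - 3)/4 = 1 - 3*(-2)/4 = 1 - 1/4*(-6) = 1 + 3/2 = 5/2 ≈ 2.5000)
V = -145 (V = -144 - 1 = -145)
q(d) = 0 (q(d) = 0*d = 0)
X(W, Q) = -145 - 755*Q (X(W, Q) = -755*Q - 145 = -145 - 755*Q)
-6*X(q(H), 1101) = -6*(-145 - 755*1101) = -6*(-145 - 831255) = -6*(-831400) = 4988400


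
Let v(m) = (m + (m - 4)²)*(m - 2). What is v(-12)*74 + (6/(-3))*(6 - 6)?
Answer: -252784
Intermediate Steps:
v(m) = (-2 + m)*(m + (-4 + m)²) (v(m) = (m + (-4 + m)²)*(-2 + m) = (-2 + m)*(m + (-4 + m)²))
v(-12)*74 + (6/(-3))*(6 - 6) = (-32 + (-12)³ - 9*(-12)² + 30*(-12))*74 + (6/(-3))*(6 - 6) = (-32 - 1728 - 9*144 - 360)*74 + (6*(-⅓))*0 = (-32 - 1728 - 1296 - 360)*74 - 2*0 = -3416*74 + 0 = -252784 + 0 = -252784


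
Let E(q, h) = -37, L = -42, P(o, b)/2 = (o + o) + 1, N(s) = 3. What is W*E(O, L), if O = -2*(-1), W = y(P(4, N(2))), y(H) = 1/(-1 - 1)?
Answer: 37/2 ≈ 18.500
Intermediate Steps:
P(o, b) = 2 + 4*o (P(o, b) = 2*((o + o) + 1) = 2*(2*o + 1) = 2*(1 + 2*o) = 2 + 4*o)
y(H) = -½ (y(H) = 1/(-2) = -½)
W = -½ ≈ -0.50000
O = 2
W*E(O, L) = -½*(-37) = 37/2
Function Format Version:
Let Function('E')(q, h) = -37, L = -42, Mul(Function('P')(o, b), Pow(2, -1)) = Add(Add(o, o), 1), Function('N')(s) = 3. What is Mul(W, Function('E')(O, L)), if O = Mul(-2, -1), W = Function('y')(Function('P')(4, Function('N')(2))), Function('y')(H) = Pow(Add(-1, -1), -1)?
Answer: Rational(37, 2) ≈ 18.500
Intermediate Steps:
Function('P')(o, b) = Add(2, Mul(4, o)) (Function('P')(o, b) = Mul(2, Add(Add(o, o), 1)) = Mul(2, Add(Mul(2, o), 1)) = Mul(2, Add(1, Mul(2, o))) = Add(2, Mul(4, o)))
Function('y')(H) = Rational(-1, 2) (Function('y')(H) = Pow(-2, -1) = Rational(-1, 2))
W = Rational(-1, 2) ≈ -0.50000
O = 2
Mul(W, Function('E')(O, L)) = Mul(Rational(-1, 2), -37) = Rational(37, 2)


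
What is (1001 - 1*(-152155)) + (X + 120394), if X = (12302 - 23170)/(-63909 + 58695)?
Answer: 64831844/237 ≈ 2.7355e+5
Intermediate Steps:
X = 494/237 (X = -10868/(-5214) = -10868*(-1/5214) = 494/237 ≈ 2.0844)
(1001 - 1*(-152155)) + (X + 120394) = (1001 - 1*(-152155)) + (494/237 + 120394) = (1001 + 152155) + 28533872/237 = 153156 + 28533872/237 = 64831844/237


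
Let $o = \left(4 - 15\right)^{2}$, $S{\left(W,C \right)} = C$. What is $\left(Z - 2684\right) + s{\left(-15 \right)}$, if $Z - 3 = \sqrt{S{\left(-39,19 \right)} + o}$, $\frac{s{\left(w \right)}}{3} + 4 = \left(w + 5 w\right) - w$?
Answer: $-2918 + 2 \sqrt{35} \approx -2906.2$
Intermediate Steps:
$o = 121$ ($o = \left(-11\right)^{2} = 121$)
$s{\left(w \right)} = -12 + 15 w$ ($s{\left(w \right)} = -12 + 3 \left(\left(w + 5 w\right) - w\right) = -12 + 3 \left(6 w - w\right) = -12 + 3 \cdot 5 w = -12 + 15 w$)
$Z = 3 + 2 \sqrt{35}$ ($Z = 3 + \sqrt{19 + 121} = 3 + \sqrt{140} = 3 + 2 \sqrt{35} \approx 14.832$)
$\left(Z - 2684\right) + s{\left(-15 \right)} = \left(\left(3 + 2 \sqrt{35}\right) - 2684\right) + \left(-12 + 15 \left(-15\right)\right) = \left(-2681 + 2 \sqrt{35}\right) - 237 = -2918 + 2 \sqrt{35}$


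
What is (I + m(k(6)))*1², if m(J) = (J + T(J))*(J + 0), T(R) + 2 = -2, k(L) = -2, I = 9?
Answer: 21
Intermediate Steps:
T(R) = -4 (T(R) = -2 - 2 = -4)
m(J) = J*(-4 + J) (m(J) = (J - 4)*(J + 0) = (-4 + J)*J = J*(-4 + J))
(I + m(k(6)))*1² = (9 - 2*(-4 - 2))*1² = (9 - 2*(-6))*1 = (9 + 12)*1 = 21*1 = 21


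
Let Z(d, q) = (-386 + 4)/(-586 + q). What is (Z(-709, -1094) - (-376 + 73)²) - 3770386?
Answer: -3244243609/840 ≈ -3.8622e+6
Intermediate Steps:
Z(d, q) = -382/(-586 + q)
(Z(-709, -1094) - (-376 + 73)²) - 3770386 = (-382/(-586 - 1094) - (-376 + 73)²) - 3770386 = (-382/(-1680) - 1*(-303)²) - 3770386 = (-382*(-1/1680) - 1*91809) - 3770386 = (191/840 - 91809) - 3770386 = -77119369/840 - 3770386 = -3244243609/840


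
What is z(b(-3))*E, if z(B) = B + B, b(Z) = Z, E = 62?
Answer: -372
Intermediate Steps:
z(B) = 2*B
z(b(-3))*E = (2*(-3))*62 = -6*62 = -372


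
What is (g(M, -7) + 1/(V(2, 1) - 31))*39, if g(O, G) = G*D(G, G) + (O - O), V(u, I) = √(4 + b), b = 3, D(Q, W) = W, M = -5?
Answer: 607295/318 - 13*√7/318 ≈ 1909.6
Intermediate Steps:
V(u, I) = √7 (V(u, I) = √(4 + 3) = √7)
g(O, G) = G² (g(O, G) = G*G + (O - O) = G² + 0 = G²)
(g(M, -7) + 1/(V(2, 1) - 31))*39 = ((-7)² + 1/(√7 - 31))*39 = (49 + 1/(-31 + √7))*39 = 1911 + 39/(-31 + √7)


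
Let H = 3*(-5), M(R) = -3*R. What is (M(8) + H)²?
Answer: 1521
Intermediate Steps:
H = -15
(M(8) + H)² = (-3*8 - 15)² = (-24 - 15)² = (-39)² = 1521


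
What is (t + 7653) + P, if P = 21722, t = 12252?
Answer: 41627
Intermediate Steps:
(t + 7653) + P = (12252 + 7653) + 21722 = 19905 + 21722 = 41627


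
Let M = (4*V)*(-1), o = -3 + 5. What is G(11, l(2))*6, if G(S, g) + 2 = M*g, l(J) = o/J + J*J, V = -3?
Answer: 348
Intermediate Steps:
o = 2
l(J) = J² + 2/J (l(J) = 2/J + J*J = 2/J + J² = J² + 2/J)
M = 12 (M = (4*(-3))*(-1) = -12*(-1) = 12)
G(S, g) = -2 + 12*g
G(11, l(2))*6 = (-2 + 12*((2 + 2³)/2))*6 = (-2 + 12*((2 + 8)/2))*6 = (-2 + 12*((½)*10))*6 = (-2 + 12*5)*6 = (-2 + 60)*6 = 58*6 = 348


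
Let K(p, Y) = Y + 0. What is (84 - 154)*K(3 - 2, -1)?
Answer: 70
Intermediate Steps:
K(p, Y) = Y
(84 - 154)*K(3 - 2, -1) = (84 - 154)*(-1) = -70*(-1) = 70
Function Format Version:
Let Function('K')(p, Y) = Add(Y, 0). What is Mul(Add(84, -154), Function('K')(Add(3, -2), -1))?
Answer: 70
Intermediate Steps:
Function('K')(p, Y) = Y
Mul(Add(84, -154), Function('K')(Add(3, -2), -1)) = Mul(Add(84, -154), -1) = Mul(-70, -1) = 70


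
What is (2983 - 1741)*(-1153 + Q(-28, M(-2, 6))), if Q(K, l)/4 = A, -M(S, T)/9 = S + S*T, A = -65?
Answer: -1754946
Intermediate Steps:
M(S, T) = -9*S - 9*S*T (M(S, T) = -9*(S + S*T) = -9*S - 9*S*T)
Q(K, l) = -260 (Q(K, l) = 4*(-65) = -260)
(2983 - 1741)*(-1153 + Q(-28, M(-2, 6))) = (2983 - 1741)*(-1153 - 260) = 1242*(-1413) = -1754946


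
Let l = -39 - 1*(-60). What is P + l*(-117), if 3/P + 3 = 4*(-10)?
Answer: -105654/43 ≈ -2457.1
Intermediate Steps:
l = 21 (l = -39 + 60 = 21)
P = -3/43 (P = 3/(-3 + 4*(-10)) = 3/(-3 - 40) = 3/(-43) = 3*(-1/43) = -3/43 ≈ -0.069767)
P + l*(-117) = -3/43 + 21*(-117) = -3/43 - 2457 = -105654/43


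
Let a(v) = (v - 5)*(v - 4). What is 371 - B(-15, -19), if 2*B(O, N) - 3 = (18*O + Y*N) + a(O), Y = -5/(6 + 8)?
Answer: 8711/28 ≈ 311.11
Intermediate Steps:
Y = -5/14 ≈ -0.35714
a(v) = (-5 + v)*(-4 + v)
B(O, N) = 23/2 + O²/2 - 5*N/28 + 9*O/2 (B(O, N) = 3/2 + ((18*O - 5*N/14) + (20 + O² - 9*O))/2 = 3/2 + (20 + O² + 9*O - 5*N/14)/2 = 3/2 + (10 + O²/2 - 5*N/28 + 9*O/2) = 23/2 + O²/2 - 5*N/28 + 9*O/2)
371 - B(-15, -19) = 371 - (23/2 + (½)*(-15)² - 5/28*(-19) + (9/2)*(-15)) = 371 - (23/2 + (½)*225 + 95/28 - 135/2) = 371 - (23/2 + 225/2 + 95/28 - 135/2) = 371 - 1*1677/28 = 371 - 1677/28 = 8711/28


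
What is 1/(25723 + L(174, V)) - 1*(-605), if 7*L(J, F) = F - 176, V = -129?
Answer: 108752387/179756 ≈ 605.00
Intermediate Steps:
L(J, F) = -176/7 + F/7 (L(J, F) = (F - 176)/7 = (-176 + F)/7 = -176/7 + F/7)
1/(25723 + L(174, V)) - 1*(-605) = 1/(25723 + (-176/7 + (⅐)*(-129))) - 1*(-605) = 1/(25723 + (-176/7 - 129/7)) + 605 = 1/(25723 - 305/7) + 605 = 1/(179756/7) + 605 = 7/179756 + 605 = 108752387/179756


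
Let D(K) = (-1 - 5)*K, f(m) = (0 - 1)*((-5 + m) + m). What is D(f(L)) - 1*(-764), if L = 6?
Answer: 806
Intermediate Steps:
f(m) = 5 - 2*m (f(m) = -(-5 + 2*m) = 5 - 2*m)
D(K) = -6*K
D(f(L)) - 1*(-764) = -6*(5 - 2*6) - 1*(-764) = -6*(5 - 12) + 764 = -6*(-7) + 764 = 42 + 764 = 806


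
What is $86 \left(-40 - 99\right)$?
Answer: $-11954$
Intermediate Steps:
$86 \left(-40 - 99\right) = 86 \left(-139\right) = -11954$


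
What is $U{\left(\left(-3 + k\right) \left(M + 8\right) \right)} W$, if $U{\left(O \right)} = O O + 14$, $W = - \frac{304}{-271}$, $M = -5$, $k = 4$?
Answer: $\frac{6992}{271} \approx 25.801$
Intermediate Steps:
$W = \frac{304}{271}$ ($W = \left(-304\right) \left(- \frac{1}{271}\right) = \frac{304}{271} \approx 1.1218$)
$U{\left(O \right)} = 14 + O^{2}$ ($U{\left(O \right)} = O^{2} + 14 = 14 + O^{2}$)
$U{\left(\left(-3 + k\right) \left(M + 8\right) \right)} W = \left(14 + \left(\left(-3 + 4\right) \left(-5 + 8\right)\right)^{2}\right) \frac{304}{271} = \left(14 + \left(1 \cdot 3\right)^{2}\right) \frac{304}{271} = \left(14 + 3^{2}\right) \frac{304}{271} = \left(14 + 9\right) \frac{304}{271} = 23 \cdot \frac{304}{271} = \frac{6992}{271}$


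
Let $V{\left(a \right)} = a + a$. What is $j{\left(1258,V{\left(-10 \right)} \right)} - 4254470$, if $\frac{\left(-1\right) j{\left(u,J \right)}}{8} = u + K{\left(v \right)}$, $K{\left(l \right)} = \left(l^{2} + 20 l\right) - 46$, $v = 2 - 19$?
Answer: $-4263758$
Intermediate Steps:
$v = -17$
$V{\left(a \right)} = 2 a$
$K{\left(l \right)} = -46 + l^{2} + 20 l$
$j{\left(u,J \right)} = 776 - 8 u$ ($j{\left(u,J \right)} = - 8 \left(u + \left(-46 + \left(-17\right)^{2} + 20 \left(-17\right)\right)\right) = - 8 \left(u - 97\right) = - 8 \left(-97 + u\right) = 776 - 8 u$)
$j{\left(1258,V{\left(-10 \right)} \right)} - 4254470 = \left(776 - 10064\right) - 4254470 = -9288 - 4254470 = -4263758$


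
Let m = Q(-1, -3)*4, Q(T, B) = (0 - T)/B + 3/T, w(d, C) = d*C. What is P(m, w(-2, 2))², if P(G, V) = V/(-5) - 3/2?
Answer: 49/100 ≈ 0.49000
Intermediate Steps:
w(d, C) = C*d
Q(T, B) = 3/T - T/B (Q(T, B) = (-T)/B + 3/T = -T/B + 3/T = 3/T - T/B)
m = -40/3 (m = (3/(-1) - 1*(-1)/(-3))*4 = (3*(-1) - 1*(-1)*(-⅓))*4 = (-3 - ⅓)*4 = -10/3*4 = -40/3 ≈ -13.333)
P(G, V) = -3/2 - V/5 (P(G, V) = V*(-⅕) - 3*½ = -V/5 - 3/2 = -3/2 - V/5)
P(m, w(-2, 2))² = (-3/2 - 2*(-2)/5)² = (-3/2 - ⅕*(-4))² = (-3/2 + ⅘)² = (-7/10)² = 49/100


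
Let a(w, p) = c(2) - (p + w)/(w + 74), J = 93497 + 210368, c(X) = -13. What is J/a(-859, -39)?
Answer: -238534025/11103 ≈ -21484.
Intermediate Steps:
J = 303865
a(w, p) = -13 - (p + w)/(74 + w) (a(w, p) = -13 - (p + w)/(w + 74) = -13 - (p + w)/(74 + w))
J/a(-859, -39) = 303865/(((-962 - 1*(-39) - 14*(-859))/(74 - 859))) = 303865/(((-962 + 39 + 12026)/(-785))) = 303865/((-1/785*11103)) = 303865/(-11103/785) = 303865*(-785/11103) = -238534025/11103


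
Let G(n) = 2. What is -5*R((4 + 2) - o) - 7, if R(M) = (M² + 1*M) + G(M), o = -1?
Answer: -297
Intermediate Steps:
R(M) = 2 + M + M² (R(M) = (M² + 1*M) + 2 = (M² + M) + 2 = (M + M²) + 2 = 2 + M + M²)
-5*R((4 + 2) - o) - 7 = -5*(2 + ((4 + 2) - 1*(-1)) + ((4 + 2) - 1*(-1))²) - 7 = -5*(2 + (6 + 1) + (6 + 1)²) - 7 = -5*(2 + 7 + 7²) - 7 = -5*(2 + 7 + 49) - 7 = -5*58 - 7 = -290 - 7 = -297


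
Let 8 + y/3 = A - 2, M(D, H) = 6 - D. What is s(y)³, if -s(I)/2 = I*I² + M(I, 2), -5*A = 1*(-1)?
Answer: 255346421160708841536/1953125 ≈ 1.3074e+14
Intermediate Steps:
A = ⅕ (A = -(-1)/5 = -⅕*(-1) = ⅕ ≈ 0.20000)
y = -147/5 (y = -24 + 3*(⅕ - 2) = -24 + 3*(-9/5) = -24 - 27/5 = -147/5 ≈ -29.400)
s(I) = -12 - 2*I³ + 2*I (s(I) = -2*(I*I² + (6 - I)) = -2*(I³ + (6 - I)) = -2*(6 + I³ - I) = -12 - 2*I³ + 2*I)
s(y)³ = (-12 - 2*(-147/5)³ + 2*(-147/5))³ = (-12 - 2*(-3176523/125) - 294/5)³ = (-12 + 6353046/125 - 294/5)³ = (6344196/125)³ = 255346421160708841536/1953125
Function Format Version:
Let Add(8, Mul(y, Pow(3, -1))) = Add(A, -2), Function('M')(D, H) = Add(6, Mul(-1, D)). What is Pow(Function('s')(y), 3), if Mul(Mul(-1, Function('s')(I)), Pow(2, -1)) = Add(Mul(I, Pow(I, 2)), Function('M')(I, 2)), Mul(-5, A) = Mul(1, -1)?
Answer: Rational(255346421160708841536, 1953125) ≈ 1.3074e+14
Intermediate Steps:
A = Rational(1, 5) (A = Mul(Rational(-1, 5), Mul(1, -1)) = Mul(Rational(-1, 5), -1) = Rational(1, 5) ≈ 0.20000)
y = Rational(-147, 5) (y = Add(-24, Mul(3, Add(Rational(1, 5), -2))) = Add(-24, Mul(3, Rational(-9, 5))) = Add(-24, Rational(-27, 5)) = Rational(-147, 5) ≈ -29.400)
Function('s')(I) = Add(-12, Mul(-2, Pow(I, 3)), Mul(2, I)) (Function('s')(I) = Mul(-2, Add(Mul(I, Pow(I, 2)), Add(6, Mul(-1, I)))) = Mul(-2, Add(Pow(I, 3), Add(6, Mul(-1, I)))) = Mul(-2, Add(6, Pow(I, 3), Mul(-1, I))) = Add(-12, Mul(-2, Pow(I, 3)), Mul(2, I)))
Pow(Function('s')(y), 3) = Pow(Add(-12, Mul(-2, Pow(Rational(-147, 5), 3)), Mul(2, Rational(-147, 5))), 3) = Pow(Add(-12, Mul(-2, Rational(-3176523, 125)), Rational(-294, 5)), 3) = Pow(Add(-12, Rational(6353046, 125), Rational(-294, 5)), 3) = Pow(Rational(6344196, 125), 3) = Rational(255346421160708841536, 1953125)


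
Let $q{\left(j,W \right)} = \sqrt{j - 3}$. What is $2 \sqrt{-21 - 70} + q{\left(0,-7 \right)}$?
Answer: $i \left(\sqrt{3} + 2 \sqrt{91}\right) \approx 20.811 i$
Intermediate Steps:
$q{\left(j,W \right)} = \sqrt{-3 + j}$
$2 \sqrt{-21 - 70} + q{\left(0,-7 \right)} = 2 \sqrt{-21 - 70} + \sqrt{-3 + 0} = 2 \sqrt{-91} + \sqrt{-3} = 2 i \sqrt{91} + i \sqrt{3} = i \sqrt{3} + 2 i \sqrt{91}$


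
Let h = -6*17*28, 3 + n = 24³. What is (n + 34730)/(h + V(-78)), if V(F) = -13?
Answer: -48551/2869 ≈ -16.923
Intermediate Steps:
n = 13821 (n = -3 + 24³ = -3 + 13824 = 13821)
h = -2856 (h = -102*28 = -2856)
(n + 34730)/(h + V(-78)) = (13821 + 34730)/(-2856 - 13) = 48551/(-2869) = 48551*(-1/2869) = -48551/2869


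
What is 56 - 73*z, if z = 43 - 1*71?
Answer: 2100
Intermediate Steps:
z = -28 (z = 43 - 71 = -28)
56 - 73*z = 56 - 73*(-28) = 56 + 2044 = 2100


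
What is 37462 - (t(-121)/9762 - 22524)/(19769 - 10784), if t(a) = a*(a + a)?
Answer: 1643035342673/43855785 ≈ 37465.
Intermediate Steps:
t(a) = 2*a² (t(a) = a*(2*a) = 2*a²)
37462 - (t(-121)/9762 - 22524)/(19769 - 10784) = 37462 - ((2*(-121)²)/9762 - 22524)/(19769 - 10784) = 37462 - ((2*14641)*(1/9762) - 22524)/8985 = 37462 - (29282*(1/9762) - 22524)/8985 = 37462 - (14641/4881 - 22524)/8985 = 37462 - (-109925003)/(4881*8985) = 37462 - 1*(-109925003/43855785) = 37462 + 109925003/43855785 = 1643035342673/43855785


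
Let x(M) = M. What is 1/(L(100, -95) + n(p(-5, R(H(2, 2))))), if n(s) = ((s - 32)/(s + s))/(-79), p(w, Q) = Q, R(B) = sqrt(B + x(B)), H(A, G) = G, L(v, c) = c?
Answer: -158/14995 ≈ -0.010537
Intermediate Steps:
R(B) = sqrt(2)*sqrt(B) (R(B) = sqrt(B + B) = sqrt(2*B) = sqrt(2)*sqrt(B))
n(s) = -(-32 + s)/(158*s) (n(s) = ((-32 + s)/((2*s)))*(-1/79) = ((-32 + s)*(1/(2*s)))*(-1/79) = ((-32 + s)/(2*s))*(-1/79) = -(-32 + s)/(158*s))
1/(L(100, -95) + n(p(-5, R(H(2, 2))))) = 1/(-95 + (32 - sqrt(2)*sqrt(2))/(158*((sqrt(2)*sqrt(2))))) = 1/(-95 + (1/158)*(32 - 1*2)/2) = 1/(-95 + (1/158)*(1/2)*(32 - 2)) = 1/(-95 + (1/158)*(1/2)*30) = 1/(-95 + 15/158) = 1/(-14995/158) = -158/14995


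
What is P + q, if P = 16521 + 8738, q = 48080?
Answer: 73339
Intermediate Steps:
P = 25259
P + q = 25259 + 48080 = 73339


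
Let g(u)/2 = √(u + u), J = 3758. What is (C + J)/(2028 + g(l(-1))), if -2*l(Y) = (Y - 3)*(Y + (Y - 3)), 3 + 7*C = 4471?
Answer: 7801209/3598756 - 15387*I*√5/3598756 ≈ 2.1678 - 0.0095606*I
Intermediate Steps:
C = 4468/7 (C = -3/7 + (⅐)*4471 = -3/7 + 4471/7 = 4468/7 ≈ 638.29)
l(Y) = -(-3 + Y)*(-3 + 2*Y)/2 (l(Y) = -(Y - 3)*(Y + (Y - 3))/2 = -(-3 + Y)*(Y + (-3 + Y))/2 = -(-3 + Y)*(-3 + 2*Y)/2)
g(u) = 2*√2*√u (g(u) = 2*√(u + u) = 2*√(2*u) = 2*(√2*√u) = 2*√2*√u)
(C + J)/(2028 + g(l(-1))) = (4468/7 + 3758)/(2028 + 2*√2*√(-9/2 - 1*(-1)² + (9/2)*(-1))) = 30774/(7*(2028 + 2*√2*√(-9/2 - 1*1 - 9/2))) = 30774/(7*(2028 + 2*√2*√(-9/2 - 1 - 9/2))) = 30774/(7*(2028 + 2*√2*√(-10))) = 30774/(7*(2028 + 2*√2*(I*√10))) = 30774/(7*(2028 + 4*I*√5))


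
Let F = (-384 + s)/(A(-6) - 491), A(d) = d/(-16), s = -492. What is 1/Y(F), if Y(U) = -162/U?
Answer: -1168/105975 ≈ -0.011021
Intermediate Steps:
A(d) = -d/16 (A(d) = d*(-1/16) = -d/16)
F = 7008/3925 (F = (-384 - 492)/(-1/16*(-6) - 491) = -876/(3/8 - 491) = -876/(-3925/8) = -876*(-8/3925) = 7008/3925 ≈ 1.7855)
1/Y(F) = 1/(-162/7008/3925) = 1/(-162*3925/7008) = 1/(-105975/1168) = -1168/105975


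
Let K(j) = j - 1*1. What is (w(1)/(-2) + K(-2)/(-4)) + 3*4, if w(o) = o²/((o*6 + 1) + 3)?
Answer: 127/10 ≈ 12.700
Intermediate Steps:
K(j) = -1 + j (K(j) = j - 1 = -1 + j)
w(o) = o²/(4 + 6*o) (w(o) = o²/((6*o + 1) + 3) = o²/((1 + 6*o) + 3) = o²/(4 + 6*o))
(w(1)/(-2) + K(-2)/(-4)) + 3*4 = (((½)*1²/(2 + 3*1))/(-2) + (-1 - 2)/(-4)) + 3*4 = (((½)*1/(2 + 3))*(-½) - 3*(-¼)) + 12 = (((½)*1/5)*(-½) + ¾) + 12 = (((½)*1*(⅕))*(-½) + ¾) + 12 = ((⅒)*(-½) + ¾) + 12 = (-1/20 + ¾) + 12 = 7/10 + 12 = 127/10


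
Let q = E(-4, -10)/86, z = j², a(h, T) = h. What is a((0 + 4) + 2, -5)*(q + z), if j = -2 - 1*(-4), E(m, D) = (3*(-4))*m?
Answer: 1176/43 ≈ 27.349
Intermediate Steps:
E(m, D) = -12*m
j = 2 (j = -2 + 4 = 2)
z = 4 (z = 2² = 4)
q = 24/43 (q = -12*(-4)/86 = 48*(1/86) = 24/43 ≈ 0.55814)
a((0 + 4) + 2, -5)*(q + z) = ((0 + 4) + 2)*(24/43 + 4) = (4 + 2)*(196/43) = 6*(196/43) = 1176/43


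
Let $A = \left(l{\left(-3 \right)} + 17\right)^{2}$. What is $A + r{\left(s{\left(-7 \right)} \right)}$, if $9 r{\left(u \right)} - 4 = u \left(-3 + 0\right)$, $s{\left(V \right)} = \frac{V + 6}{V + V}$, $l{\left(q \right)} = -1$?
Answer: $\frac{32309}{126} \approx 256.42$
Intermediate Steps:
$s{\left(V \right)} = \frac{6 + V}{2 V}$
$r{\left(u \right)} = \frac{4}{9} - \frac{u}{3}$ ($r{\left(u \right)} = \frac{4}{9} + \frac{u \left(-3 + 0\right)}{9} = \frac{4}{9} + \frac{u \left(-3\right)}{9} = \frac{4}{9} + \frac{\left(-3\right) u}{9} = \frac{4}{9} - \frac{u}{3}$)
$A = 256$ ($A = \left(-1 + 17\right)^{2} = 16^{2} = 256$)
$A + r{\left(s{\left(-7 \right)} \right)} = 256 + \left(\frac{4}{9} - \frac{\frac{1}{2} \frac{1}{-7} \left(6 - 7\right)}{3}\right) = 256 + \left(\frac{4}{9} - \frac{\frac{1}{2} \left(- \frac{1}{7}\right) \left(-1\right)}{3}\right) = 256 + \left(\frac{4}{9} - \frac{1}{42}\right) = 256 + \frac{53}{126} = \frac{32309}{126}$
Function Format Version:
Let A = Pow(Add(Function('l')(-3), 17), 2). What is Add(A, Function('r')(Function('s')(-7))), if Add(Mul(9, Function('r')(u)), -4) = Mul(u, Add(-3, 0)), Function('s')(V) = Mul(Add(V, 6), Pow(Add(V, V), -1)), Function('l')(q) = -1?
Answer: Rational(32309, 126) ≈ 256.42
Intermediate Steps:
Function('s')(V) = Mul(Rational(1, 2), Pow(V, -1), Add(6, V)) (Function('s')(V) = Mul(Add(6, V), Pow(Mul(2, V), -1)) = Mul(Add(6, V), Mul(Rational(1, 2), Pow(V, -1))) = Mul(Rational(1, 2), Pow(V, -1), Add(6, V)))
Function('r')(u) = Add(Rational(4, 9), Mul(Rational(-1, 3), u)) (Function('r')(u) = Add(Rational(4, 9), Mul(Rational(1, 9), Mul(u, Add(-3, 0)))) = Add(Rational(4, 9), Mul(Rational(1, 9), Mul(u, -3))) = Add(Rational(4, 9), Mul(Rational(1, 9), Mul(-3, u))) = Add(Rational(4, 9), Mul(Rational(-1, 3), u)))
A = 256 (A = Pow(Add(-1, 17), 2) = Pow(16, 2) = 256)
Add(A, Function('r')(Function('s')(-7))) = Add(256, Add(Rational(4, 9), Mul(Rational(-1, 3), Mul(Rational(1, 2), Pow(-7, -1), Add(6, -7))))) = Add(256, Add(Rational(4, 9), Mul(Rational(-1, 3), Mul(Rational(1, 2), Rational(-1, 7), -1)))) = Add(256, Add(Rational(4, 9), Mul(Rational(-1, 3), Rational(1, 14)))) = Add(256, Add(Rational(4, 9), Rational(-1, 42))) = Add(256, Rational(53, 126)) = Rational(32309, 126)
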